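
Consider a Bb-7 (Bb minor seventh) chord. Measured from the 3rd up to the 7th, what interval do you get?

perfect fifth

Spelling the chord: Bb–Db–F–Ab.
3rd = Db; 7th = Ab.
From Db to Ab is 7 semitones, exactly the perfect fifth.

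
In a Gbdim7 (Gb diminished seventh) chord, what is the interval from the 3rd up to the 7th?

Gbdim7 is spelled Gb–Bbb–Dbb–Fbb.
That puts Bbb below Fbb.
5 letter names make it a fifth; at 6 semitones (a half step narrower than perfect) the quality is diminished.

diminished 5th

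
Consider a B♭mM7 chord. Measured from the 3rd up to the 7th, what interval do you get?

augmented fifth

The chord tones of B♭ minor-major seventh are B♭–D♭–F–A.
The 3rd is D♭ and the 7th is A.
From D♭ to A: 8 semitones over a fifth = augmented.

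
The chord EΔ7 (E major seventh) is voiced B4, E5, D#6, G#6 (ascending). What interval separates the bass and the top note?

major 13th

The outer voices are B4 and G#6.
Counting 13 letters and 21 half steps from B gives a major thirteenth.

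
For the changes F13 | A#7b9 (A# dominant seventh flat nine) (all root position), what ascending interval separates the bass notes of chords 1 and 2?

augmented third

The roots are F and A#.
3 letter names make it a third; at 5 semitones (a half step wider than major) the quality is augmented.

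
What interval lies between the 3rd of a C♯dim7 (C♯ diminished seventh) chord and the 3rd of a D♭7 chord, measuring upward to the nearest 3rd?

The 3rd of C♯dim7 (C♯ diminished seventh) is E; the 3rd of D♭7 is F.
2 letter names make it a second; at 1 semitone (a half step narrower than major) the quality is minor.

minor second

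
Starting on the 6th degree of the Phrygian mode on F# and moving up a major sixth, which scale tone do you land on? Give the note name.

B

The scale is F# G A B C# D E.
The 6th degree is D; a major sixth above that is B — scale degree 4.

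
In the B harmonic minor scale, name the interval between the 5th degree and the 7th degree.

major third

B harmonic minor: B C♯ D E F♯ G A♯.
5th degree = F♯; 7th degree = A♯.
F♯ up to A♯ spans 3 letter names and 4 semitones — a major third.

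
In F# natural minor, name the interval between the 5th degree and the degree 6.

minor second

Spelling F# natural minor: F# G# A B C# D E.
The 5th degree is C# and the 6th scale degree is D.
2 letter names make it a second; at 1 semitone (a half step narrower than major) the quality is minor.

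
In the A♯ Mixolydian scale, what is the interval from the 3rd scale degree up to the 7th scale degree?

diminished fifth

The scale runs A♯ B♯ C𝄪 D♯ E♯ F𝄪 G♯.
The 3rd scale degree is C𝄪 and the 7th scale degree is G♯.
C𝄪 up to G♯ is 6 semitones, a half step narrower than a perfect fifth, so the interval is diminished.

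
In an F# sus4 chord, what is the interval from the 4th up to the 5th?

major 2nd

Spelling the chord: F# B C#.
4th = B; 5th = C#.
From B to C# is 2 semitones, exactly the major second.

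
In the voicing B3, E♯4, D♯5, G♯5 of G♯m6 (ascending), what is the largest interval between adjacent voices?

minor seventh

Adjacent intervals: B3→E♯4 = augmented fourth; E♯4→D♯5 = minor seventh; D♯5→G♯5 = perfect fourth.
The largest is E♯4 to D♯5, a minor seventh (10 semitones).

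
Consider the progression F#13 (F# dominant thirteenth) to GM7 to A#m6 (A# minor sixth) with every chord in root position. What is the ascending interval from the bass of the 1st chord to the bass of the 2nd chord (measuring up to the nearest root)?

The roots are F# and G.
2 letter names make it a second; at 1 semitone (a half step narrower than major) the quality is minor.

minor second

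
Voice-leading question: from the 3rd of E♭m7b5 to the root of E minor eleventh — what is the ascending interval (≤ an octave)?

augmented sixth

The 3rd of E♭m7b5 is G♭; the root of E minor eleventh is E.
G♭ up to E is 10 semitones, a half step wider than a major sixth, so the interval is augmented.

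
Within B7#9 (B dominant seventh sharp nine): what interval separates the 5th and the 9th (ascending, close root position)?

B7#9 is spelled B–D♯–F♯–A–C𝄪.
The 5th is F♯ and the 9th is C𝄪.
F♯ up to C𝄪 is 8 semitones, a half step wider than a perfect fifth, so the interval is augmented.

augmented fifth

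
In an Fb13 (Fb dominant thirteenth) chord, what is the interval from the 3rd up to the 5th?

The chord tones of Fb dominant thirteenth are Fb-Ab-Cb-Ebb-Gb-Db.
The 3rd is Ab and the 5th is Cb.
3 letter names make it a third; at 3 semitones (a half step narrower than major) the quality is minor.

minor third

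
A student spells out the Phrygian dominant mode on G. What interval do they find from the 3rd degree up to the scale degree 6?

d4

The scale runs G A♭ B C D E♭ F.
That puts B below E♭.
B up to E♭ is 4 semitones, a half step narrower than a perfect fourth, so the interval is diminished.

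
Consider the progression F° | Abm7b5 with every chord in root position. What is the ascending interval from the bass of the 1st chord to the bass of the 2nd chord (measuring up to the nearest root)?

The roots are F and Ab.
F up to Ab is 3 semitones, a half step narrower than a major third, so the interval is minor.

minor third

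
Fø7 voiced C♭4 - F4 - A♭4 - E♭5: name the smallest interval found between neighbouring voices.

Adjacent intervals: C♭4→F4 = augmented fourth; F4→A♭4 = minor third; A♭4→E♭5 = perfect fifth.
The smallest is F4 to A♭4, a minor third (3 semitones).

minor 3rd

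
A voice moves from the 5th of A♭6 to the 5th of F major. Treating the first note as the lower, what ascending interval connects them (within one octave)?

A♭6 has E♭ as its 5th, and F major has C as its 5th.
Counting 6 letters and 9 half steps from E♭ gives a major sixth.

major sixth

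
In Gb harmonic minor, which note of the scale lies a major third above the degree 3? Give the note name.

Db

The scale is Gb Ab Bbb Cb Db Ebb F.
The degree 3 is Bbb; a major third above that is Db — scale degree 5.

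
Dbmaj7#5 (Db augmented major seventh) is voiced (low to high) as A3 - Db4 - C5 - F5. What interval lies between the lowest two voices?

Those voices are A3 and Db4.
A up to Db is 4 semitones, a half step narrower than a perfect fourth, so the interval is diminished.

d4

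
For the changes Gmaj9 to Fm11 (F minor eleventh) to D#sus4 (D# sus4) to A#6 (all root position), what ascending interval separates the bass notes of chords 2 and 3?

A6

The roots are F and D#.
From F to D#: 10 semitones over a sixth = augmented.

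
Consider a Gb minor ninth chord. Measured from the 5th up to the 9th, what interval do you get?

perfect fifth

Gbm9 (Gb minor ninth) is spelled Gb, Bbb, Db, Fb, Ab.
That puts Db below Ab.
Db up to Ab spans 5 letter names and 7 semitones — a perfect fifth.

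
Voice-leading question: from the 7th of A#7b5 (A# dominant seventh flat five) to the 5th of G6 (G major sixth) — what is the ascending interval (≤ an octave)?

diminished 5th

The 7th of A#7b5 (A# dominant seventh flat five) is G#; the 5th of G6 (G major sixth) is D.
From G# to D: 6 semitones over a fifth = diminished.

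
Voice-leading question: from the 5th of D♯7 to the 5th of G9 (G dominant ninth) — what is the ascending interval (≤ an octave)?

The 5th of D♯7 is A♯; the 5th of G9 (G dominant ninth) is D.
A♯ up to D is 4 semitones, a half step narrower than a perfect fourth, so the interval is diminished.

d4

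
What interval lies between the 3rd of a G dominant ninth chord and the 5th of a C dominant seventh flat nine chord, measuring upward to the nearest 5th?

minor 6th

G dominant ninth has B as its 3rd, and C dominant seventh flat nine has G as its 5th.
From B to G: 8 semitones over a sixth = minor.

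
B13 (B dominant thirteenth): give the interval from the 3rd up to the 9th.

Spelling the chord: B D♯ F♯ A C♯ G♯.
3rd = D♯; 9th = C♯.
D♯ up to C♯ is 10 semitones, a half step narrower than a major seventh, so the interval is minor.

m7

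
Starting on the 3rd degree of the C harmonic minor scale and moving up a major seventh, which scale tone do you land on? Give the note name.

D

The scale is C D E♭ F G A♭ B.
The 3rd degree is E♭; a major seventh above that is D — scale degree 2.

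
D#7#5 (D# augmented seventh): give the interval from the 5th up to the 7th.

D#7#5: D# F## A## C#.
The 5th is A## and the 7th is C#.
A## up to C# is 2 semitones, a whole step narrower than a major third, so the interval is diminished.

diminished third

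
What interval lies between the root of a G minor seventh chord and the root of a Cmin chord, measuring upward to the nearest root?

P4

The root of G minor seventh is G; the root of Cmin is C.
From G to C is 5 semitones, exactly the perfect fourth.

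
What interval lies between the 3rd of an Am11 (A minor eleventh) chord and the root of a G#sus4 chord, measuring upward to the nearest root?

The 3rd of Am11 (A minor eleventh) is C; the root of G#sus4 is G#.
From C to G#: 8 semitones over a fifth = augmented.

augmented fifth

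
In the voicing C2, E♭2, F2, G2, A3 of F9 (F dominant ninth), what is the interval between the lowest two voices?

Those voices are C2 and E♭2.
From C to E♭: 3 semitones over a third = minor.

minor third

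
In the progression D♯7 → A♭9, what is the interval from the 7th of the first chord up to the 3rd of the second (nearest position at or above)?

diminished octave

D♯7 has C♯ as its 7th, and A♭9 has C as its 3rd.
From C♯ to C: 11 semitones over an octave = diminished.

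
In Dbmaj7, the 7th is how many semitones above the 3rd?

The chord tones of Dbmaj7 are Db-F-Ab-C.
F to C is a perfect fifth: 7 semitones.

7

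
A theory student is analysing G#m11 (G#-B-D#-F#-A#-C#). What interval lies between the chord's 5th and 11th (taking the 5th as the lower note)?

minor seventh

That puts D# below C#.
7 letter names make it a seventh; at 10 semitones (a half step narrower than major) the quality is minor.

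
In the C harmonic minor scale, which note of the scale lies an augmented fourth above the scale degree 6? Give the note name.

D

The scale is C D Eb F G Ab B.
The scale degree 6 is Ab; an augmented fourth above that is D — scale degree 2.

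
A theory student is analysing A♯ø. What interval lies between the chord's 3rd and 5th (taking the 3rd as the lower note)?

m3

Spelling the chord: A♯ C♯ E G♯.
3rd = C♯; 5th = E.
3 letter names make it a third; at 3 semitones (a half step narrower than major) the quality is minor.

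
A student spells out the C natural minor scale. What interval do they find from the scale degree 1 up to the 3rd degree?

minor third

The scale runs C D Eb F G Ab Bb.
Scale degree 1 = C; 3rd scale degree = Eb.
C up to Eb is 3 semitones, a half step narrower than a major third, so the interval is minor.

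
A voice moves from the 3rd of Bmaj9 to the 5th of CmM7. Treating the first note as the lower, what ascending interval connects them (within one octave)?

The 3rd of Bmaj9 is D#; the 5th of CmM7 is G.
From D# to G: 4 semitones over a fourth = diminished.

diminished fourth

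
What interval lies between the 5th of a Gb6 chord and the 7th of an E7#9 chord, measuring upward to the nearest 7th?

augmented unison

Gb6 has Db as its 5th, and E7#9 has D as its 7th.
1 letter names make it a unison; at 1 semitone (a half step wider than perfect) the quality is augmented.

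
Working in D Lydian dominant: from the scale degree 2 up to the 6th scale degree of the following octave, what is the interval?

D lydian dominant: D E F# G# A B C.
The scale degree 2 is E and the 6th scale degree (up an octave) is B.
E up to B spans 12 letter names and 19 semitones — a perfect twelfth.

P12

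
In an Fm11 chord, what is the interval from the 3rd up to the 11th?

M9

Fm11 is spelled F-Ab-C-Eb-G-Bb.
So we need the interval from Ab up to Bb.
From Ab to Bb is 14 semitones, exactly the major ninth.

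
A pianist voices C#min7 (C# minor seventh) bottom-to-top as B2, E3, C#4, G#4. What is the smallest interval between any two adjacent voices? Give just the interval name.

perfect 4th

Adjacent intervals: B2→E3 = perfect fourth; E3→C#4 = major sixth; C#4→G#4 = perfect fifth.
The smallest is B2 to E3, a perfect fourth (5 semitones).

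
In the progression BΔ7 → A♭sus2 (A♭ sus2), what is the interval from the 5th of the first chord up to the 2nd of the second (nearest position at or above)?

diminished 4th

BΔ7 has F♯ as its 5th, and A♭sus2 (A♭ sus2) has B♭ as its 2nd.
F♯ up to B♭ is 4 semitones, a half step narrower than a perfect fourth, so the interval is diminished.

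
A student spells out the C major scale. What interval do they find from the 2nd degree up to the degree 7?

major 6th

C major: C D E F G A B.
2nd degree = D; degree 7 = B.
D up to B spans 6 letter names and 9 semitones — a major sixth.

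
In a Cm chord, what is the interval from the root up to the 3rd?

minor third

Spelling the chord: C–Eb–G.
The root is C and the 3rd is Eb.
3 letter names make it a third; at 3 semitones (a half step narrower than major) the quality is minor.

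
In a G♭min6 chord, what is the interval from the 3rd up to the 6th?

augmented fourth

Spelling the chord: G♭–B𝄫–D♭–E♭.
The 3rd is B𝄫 and the 6th is E♭.
4 letter names make it a fourth; at 6 semitones (a half step wider than perfect) the quality is augmented.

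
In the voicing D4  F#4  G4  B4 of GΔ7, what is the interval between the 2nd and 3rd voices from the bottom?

Those voices are F#4 and G4.
F# up to G is 1 semitone, a half step narrower than a major second, so the interval is minor.

minor 2nd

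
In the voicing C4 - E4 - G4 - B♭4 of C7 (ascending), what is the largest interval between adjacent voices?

Adjacent intervals: C4→E4 = major third; E4→G4 = minor third; G4→B♭4 = minor third.
The largest is C4 to E4, a major third (4 semitones).

major 3rd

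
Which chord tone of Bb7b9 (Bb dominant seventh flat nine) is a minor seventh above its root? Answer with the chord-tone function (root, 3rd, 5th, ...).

Bb7b9 (Bb dominant seventh flat nine): Bb–D–F–Ab–Cb.
The root is Bb. A minor seventh above Bb is Ab.
Ab is the chord's 7th.

7th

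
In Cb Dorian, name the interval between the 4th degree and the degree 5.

The scale runs Cb Db Ebb Fb Gb Ab Bbb.
4th degree = Fb; 5th scale degree = Gb.
Fb up to Gb spans 2 letter names and 2 semitones — a major second.

major second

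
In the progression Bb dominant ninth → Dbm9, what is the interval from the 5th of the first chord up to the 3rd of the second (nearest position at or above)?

d8

Bb dominant ninth has F as its 5th, and Dbm9 has Fb as its 3rd.
From F to Fb: 11 semitones over an octave = diminished.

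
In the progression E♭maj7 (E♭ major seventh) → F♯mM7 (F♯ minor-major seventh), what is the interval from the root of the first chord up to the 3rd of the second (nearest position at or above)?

The root of E♭maj7 (E♭ major seventh) is E♭; the 3rd of F♯mM7 (F♯ minor-major seventh) is A.
4 letter names make it a fourth; at 6 semitones (a half step wider than perfect) the quality is augmented.

augmented fourth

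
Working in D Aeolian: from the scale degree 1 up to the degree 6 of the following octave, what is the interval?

D natural minor: D E F G A Bb C.
So we need the interval from D up to Bb.
From D to Bb: 20 semitones over a thirteenth = minor.

m13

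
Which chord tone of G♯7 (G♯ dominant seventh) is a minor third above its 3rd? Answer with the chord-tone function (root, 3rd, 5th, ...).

The chord tones of G♯7 (G♯ dominant seventh) are G♯ B♯ D♯ F♯.
The 3rd is B♯. A minor third above B♯ is D♯.
D♯ is the chord's 5th.

5th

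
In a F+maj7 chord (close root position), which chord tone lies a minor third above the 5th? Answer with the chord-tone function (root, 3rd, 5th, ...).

7th

Fmaj7#5: F-A-C#-E.
The 5th is C#. A minor third above C# is E.
E is the chord's 7th.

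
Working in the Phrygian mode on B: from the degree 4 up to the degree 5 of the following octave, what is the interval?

major ninth

Spelling the Phrygian mode on B: B C D E F♯ G A.
Degree 4 = E; degree 5 (up an octave) = F♯.
From E to F♯ is 14 semitones, exactly the major ninth.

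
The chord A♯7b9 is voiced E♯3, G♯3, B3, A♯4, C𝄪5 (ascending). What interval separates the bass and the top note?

The outer voices are E♯3 and C𝄪5.
Counting 13 letters and 21 half steps from E♯ gives a major thirteenth.

major thirteenth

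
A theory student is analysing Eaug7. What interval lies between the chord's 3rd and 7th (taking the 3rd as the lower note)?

diminished fifth

Eaug7 is spelled E, G♯, B♯, D.
3rd = G♯; 7th = D.
G♯ up to D is 6 semitones, a half step narrower than a perfect fifth, so the interval is diminished.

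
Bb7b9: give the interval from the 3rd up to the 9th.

diminished seventh

The chord tones of Bb7b9 are Bb-D-F-Ab-Cb.
That puts D below Cb.
From D to Cb: 9 semitones over a seventh = diminished.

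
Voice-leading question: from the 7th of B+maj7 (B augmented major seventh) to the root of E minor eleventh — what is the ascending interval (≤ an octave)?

diminished fifth

The 7th of B+maj7 (B augmented major seventh) is A#; the root of E minor eleventh is E.
From A# to E: 6 semitones over a fifth = diminished.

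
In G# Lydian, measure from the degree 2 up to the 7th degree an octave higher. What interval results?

G# lydian: G# A# B# C## D# E# F##.
That puts A# below F##.
From A# to F## is 21 semitones, exactly the major thirteenth.

major thirteenth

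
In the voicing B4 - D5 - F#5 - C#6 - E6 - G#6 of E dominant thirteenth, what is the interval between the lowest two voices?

Those voices are B4 and D5.
3 letter names make it a third; at 3 semitones (a half step narrower than major) the quality is minor.

minor third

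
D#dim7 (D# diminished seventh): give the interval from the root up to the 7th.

diminished seventh

D#dim7 (D# diminished seventh) is spelled D#–F#–A–C.
That puts D# below C.
From D# to C: 9 semitones over a seventh = diminished.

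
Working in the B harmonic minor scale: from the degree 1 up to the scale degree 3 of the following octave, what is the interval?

minor 10th

Spelling the B harmonic minor scale: B C# D E F# G A#.
The degree 1 is B and the scale degree 3 (up an octave) is D.
From B to D: 15 semitones over a tenth = minor.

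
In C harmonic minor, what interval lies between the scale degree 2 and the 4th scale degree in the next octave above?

The scale runs C D Eb F G Ab B.
The scale degree 2 is D and the 4th scale degree (up an octave) is F.
10 letter names make it a tenth; at 15 semitones (a half step narrower than major) the quality is minor.

minor tenth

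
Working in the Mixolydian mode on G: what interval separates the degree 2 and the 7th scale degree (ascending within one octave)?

minor sixth

Spelling the Mixolydian mode on G: G A B C D E F.
The degree 2 is A and the 7th degree is F.
From A to F: 8 semitones over a sixth = minor.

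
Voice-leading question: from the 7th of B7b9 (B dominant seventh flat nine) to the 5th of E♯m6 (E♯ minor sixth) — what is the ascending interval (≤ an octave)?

The 7th of B7b9 (B dominant seventh flat nine) is A; the 5th of E♯m6 (E♯ minor sixth) is B♯.
From A to B♯: 3 semitones over a second = augmented.

augmented 2nd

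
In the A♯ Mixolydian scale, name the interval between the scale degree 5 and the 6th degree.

Spelling the A♯ Mixolydian scale: A♯ B♯ C𝄪 D♯ E♯ F𝄪 G♯.
Scale degree 5 = E♯; 6th scale degree = F𝄪.
Counting 2 letters and 2 half steps from E♯ gives a major second.

M2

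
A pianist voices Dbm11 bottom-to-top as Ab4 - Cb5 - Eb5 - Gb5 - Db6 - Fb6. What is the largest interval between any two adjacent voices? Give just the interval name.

perfect fifth

Adjacent intervals: Ab4→Cb5 = minor third; Cb5→Eb5 = major third; Eb5→Gb5 = minor third; Gb5→Db6 = perfect fifth; Db6→Fb6 = minor third.
The largest is Gb5 to Db6, a perfect fifth (7 semitones).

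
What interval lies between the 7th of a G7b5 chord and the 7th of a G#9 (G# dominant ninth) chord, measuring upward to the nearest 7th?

augmented unison

The 7th of G7b5 is F; the 7th of G#9 (G# dominant ninth) is F#.
1 letter names make it a unison; at 1 semitone (a half step wider than perfect) the quality is augmented.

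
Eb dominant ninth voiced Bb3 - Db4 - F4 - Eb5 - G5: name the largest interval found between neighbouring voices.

minor seventh

Adjacent intervals: Bb3→Db4 = minor third; Db4→F4 = major third; F4→Eb5 = minor seventh; Eb5→G5 = major third.
The largest is F4 to Eb5, a minor seventh (10 semitones).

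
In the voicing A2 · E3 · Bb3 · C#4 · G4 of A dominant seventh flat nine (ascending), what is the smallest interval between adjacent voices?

A2

Adjacent intervals: A2→E3 = perfect fifth; E3→Bb3 = diminished fifth; Bb3→C#4 = augmented second; C#4→G4 = diminished fifth.
The smallest is Bb3 to C#4, an augmented second (3 semitones).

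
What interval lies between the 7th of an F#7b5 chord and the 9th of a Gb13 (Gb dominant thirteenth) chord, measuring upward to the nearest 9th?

diminished fourth

The 7th of F#7b5 is E; the 9th of Gb13 (Gb dominant thirteenth) is Ab.
From E to Ab: 4 semitones over a fourth = diminished.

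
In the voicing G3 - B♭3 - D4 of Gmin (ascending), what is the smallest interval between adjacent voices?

minor third

Adjacent intervals: G3→B♭3 = minor third; B♭3→D4 = major third.
The smallest is G3 to B♭3, a minor third (3 semitones).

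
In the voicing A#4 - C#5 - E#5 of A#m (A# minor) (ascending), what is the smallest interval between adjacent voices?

Adjacent intervals: A#4→C#5 = minor third; C#5→E#5 = major third.
The smallest is A#4 to C#5, a minor third (3 semitones).

m3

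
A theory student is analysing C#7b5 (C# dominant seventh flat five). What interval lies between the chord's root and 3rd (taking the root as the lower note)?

The chord tones of C# dominant seventh flat five are C#–E#–G–B.
Root = C#; 3rd = E#.
From C# to E# is 4 semitones, exactly the major third.

major third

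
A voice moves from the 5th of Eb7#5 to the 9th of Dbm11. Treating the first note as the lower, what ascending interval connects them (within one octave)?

diminished fourth

Eb7#5 has B as its 5th, and Dbm11 has Eb as its 9th.
B up to Eb is 4 semitones, a half step narrower than a perfect fourth, so the interval is diminished.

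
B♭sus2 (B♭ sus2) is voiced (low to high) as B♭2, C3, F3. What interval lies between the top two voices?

P4

Those voices are C3 and F3.
Counting 4 letters and 5 half steps from C gives a perfect fourth.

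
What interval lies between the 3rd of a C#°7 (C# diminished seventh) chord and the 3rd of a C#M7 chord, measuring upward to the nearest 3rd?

C#°7 (C# diminished seventh) has E as its 3rd, and C#M7 has E# as its 3rd.
From E to E#: 1 semitone over a unison = augmented.

augmented unison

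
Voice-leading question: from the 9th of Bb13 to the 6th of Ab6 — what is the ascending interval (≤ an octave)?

perfect 4th

The 9th of Bb13 is C; the 6th of Ab6 is F.
From C to F is 5 semitones, exactly the perfect fourth.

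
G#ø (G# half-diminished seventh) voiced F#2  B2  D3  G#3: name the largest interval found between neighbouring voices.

augmented fourth

Adjacent intervals: F#2→B2 = perfect fourth; B2→D3 = minor third; D3→G#3 = augmented fourth.
The largest is D3 to G#3, an augmented fourth (6 semitones).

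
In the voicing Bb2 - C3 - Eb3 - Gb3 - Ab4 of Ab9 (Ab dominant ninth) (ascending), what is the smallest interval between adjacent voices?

major second

Adjacent intervals: Bb2→C3 = major second; C3→Eb3 = minor third; Eb3→Gb3 = minor third; Gb3→Ab4 = major ninth.
The smallest is Bb2 to C3, a major second (2 semitones).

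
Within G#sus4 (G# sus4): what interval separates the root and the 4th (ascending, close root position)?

G#sus4: G#, C#, D#.
So we need the interval from G# up to C#.
Counting 4 letters and 5 half steps from G# gives a perfect fourth.

P4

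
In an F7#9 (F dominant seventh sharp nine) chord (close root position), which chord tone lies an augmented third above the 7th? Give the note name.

The chord tones of F7#9 are F-A-C-Eb-G#.
The 7th is Eb. An augmented third above Eb is G#.
G# is the chord's 9th.

G#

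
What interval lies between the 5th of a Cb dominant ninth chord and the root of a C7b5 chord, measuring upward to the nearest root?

The 5th of Cb dominant ninth is Gb; the root of C7b5 is C.
Gb up to C is 6 semitones, a half step wider than a perfect fourth, so the interval is augmented.

augmented 4th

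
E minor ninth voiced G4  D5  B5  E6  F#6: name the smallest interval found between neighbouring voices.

major 2nd

Adjacent intervals: G4→D5 = perfect fifth; D5→B5 = major sixth; B5→E6 = perfect fourth; E6→F#6 = major second.
The smallest is E6 to F#6, a major second (2 semitones).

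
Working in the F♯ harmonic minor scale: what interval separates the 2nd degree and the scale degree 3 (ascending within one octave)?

The scale runs F♯ G♯ A B C♯ D E♯.
The 2nd degree is G♯ and the scale degree 3 is A.
From G♯ to A: 1 semitone over a second = minor.

m2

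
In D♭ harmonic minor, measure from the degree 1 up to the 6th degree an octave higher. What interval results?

Spelling D♭ harmonic minor: D♭ E♭ F♭ G♭ A♭ B𝄫 C.
Degree 1 = D♭; 6th degree (up an octave) = B𝄫.
From D♭ to B𝄫: 20 semitones over a thirteenth = minor.

minor 13th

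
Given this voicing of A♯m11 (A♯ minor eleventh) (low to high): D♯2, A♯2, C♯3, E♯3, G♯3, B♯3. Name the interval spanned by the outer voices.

major 13th

The outer voices are D♯2 and B♯3.
Counting 13 letters and 21 half steps from D♯ gives a major thirteenth.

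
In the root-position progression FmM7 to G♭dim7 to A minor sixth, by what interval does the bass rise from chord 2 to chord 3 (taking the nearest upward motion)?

augmented 2nd

The roots are G♭ and A.
G♭ up to A is 3 semitones, a half step wider than a major second, so the interval is augmented.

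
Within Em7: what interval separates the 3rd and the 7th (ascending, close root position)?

perfect fifth

E-7: E-G-B-D.
That puts G below D.
Counting 5 letters and 7 half steps from G gives a perfect fifth.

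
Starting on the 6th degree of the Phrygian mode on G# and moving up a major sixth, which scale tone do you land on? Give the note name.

The scale is G# A B C# D# E F#.
The 6th degree is E; a major sixth above that is C# — scale degree 4.

C#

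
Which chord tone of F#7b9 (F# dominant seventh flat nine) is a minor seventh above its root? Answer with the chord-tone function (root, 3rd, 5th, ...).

7th

F#7b9: F# A# C# E G.
The root is F#. A minor seventh above F# is E.
E is the chord's 7th.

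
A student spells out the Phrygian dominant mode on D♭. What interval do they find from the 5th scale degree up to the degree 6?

m2

The scale runs D♭ E𝄫 F G♭ A♭ B𝄫 C♭.
The 5th scale degree is A♭ and the 6th degree is B𝄫.
From A♭ to B𝄫: 1 semitone over a second = minor.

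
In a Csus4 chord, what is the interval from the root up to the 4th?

Csus4 (C sus4): C F G.
So we need the interval from C up to F.
C up to F spans 4 letter names and 5 semitones — a perfect fourth.

P4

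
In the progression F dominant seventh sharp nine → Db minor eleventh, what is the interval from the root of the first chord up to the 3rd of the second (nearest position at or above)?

diminished octave

F dominant seventh sharp nine has F as its root, and Db minor eleventh has Fb as its 3rd.
8 letter names make it an octave; at 11 semitones (a half step narrower than perfect) the quality is diminished.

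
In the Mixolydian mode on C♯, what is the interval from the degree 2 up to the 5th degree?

perfect fourth

Spelling the Mixolydian mode on C♯: C♯ D♯ E♯ F♯ G♯ A♯ B.
The degree 2 is D♯ and the 5th scale degree is G♯.
D♯ up to G♯ spans 4 letter names and 5 semitones — a perfect fourth.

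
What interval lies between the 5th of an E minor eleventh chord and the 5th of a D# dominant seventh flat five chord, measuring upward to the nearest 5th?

E minor eleventh has B as its 5th, and D# dominant seventh flat five has A as its 5th.
B up to A is 10 semitones, a half step narrower than a major seventh, so the interval is minor.

minor 7th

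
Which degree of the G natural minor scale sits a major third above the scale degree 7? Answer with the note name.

A

The scale is G A Bb C D Eb F.
The scale degree 7 is F; a major third above that is A — scale degree 2.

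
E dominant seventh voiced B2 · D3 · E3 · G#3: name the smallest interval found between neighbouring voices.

Adjacent intervals: B2→D3 = minor third; D3→E3 = major second; E3→G#3 = major third.
The smallest is D3 to E3, a major second (2 semitones).

major 2nd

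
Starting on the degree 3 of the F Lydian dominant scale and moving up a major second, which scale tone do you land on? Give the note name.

B

The scale is F G A B C D Eb.
The degree 3 is A; a major second above that is B — scale degree 4.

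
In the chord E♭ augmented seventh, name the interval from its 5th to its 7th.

d3

E♭ augmented seventh is spelled E♭-G-B-D♭.
So we need the interval from B up to D♭.
3 letter names make it a third; at 2 semitones (a whole step narrower than major) the quality is diminished.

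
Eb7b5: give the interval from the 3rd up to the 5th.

Spelling the chord: Eb-G-Bbb-Db.
So we need the interval from G up to Bbb.
G up to Bbb is 2 semitones, a whole step narrower than a major third, so the interval is diminished.

d3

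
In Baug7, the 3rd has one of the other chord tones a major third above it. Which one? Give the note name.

F##

B augmented seventh is spelled B D# F## A.
The 3rd is D#. A major third above D# is F##.
F## is the chord's 5th.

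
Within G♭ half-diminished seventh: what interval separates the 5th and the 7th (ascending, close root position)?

G♭ half-diminished seventh: G♭ B𝄫 D𝄫 F♭.
5th = D𝄫; 7th = F♭.
Counting 3 letters and 4 half steps from D𝄫 gives a major third.

major third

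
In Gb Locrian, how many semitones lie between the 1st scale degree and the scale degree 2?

The scale is Gb Abb Bbb Cb Dbb Ebb Fb.
Gb up to Abb is a minor second — 1 semitone.

1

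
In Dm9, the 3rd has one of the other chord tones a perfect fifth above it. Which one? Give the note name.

Dmin9 is spelled D F A C E.
The 3rd is F. A perfect fifth above F is C.
C is the chord's 7th.

C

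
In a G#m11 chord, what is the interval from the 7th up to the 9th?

G# minor eleventh is spelled G# B D# F# A# C#.
7th = F#; 9th = A#.
From F# to A# is 4 semitones, exactly the major third.

major third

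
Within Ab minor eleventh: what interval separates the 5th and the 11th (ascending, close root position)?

minor seventh

The chord tones of Abm11 (Ab minor eleventh) are Ab–Cb–Eb–Gb–Bb–Db.
That puts Eb below Db.
From Eb to Db: 10 semitones over a seventh = minor.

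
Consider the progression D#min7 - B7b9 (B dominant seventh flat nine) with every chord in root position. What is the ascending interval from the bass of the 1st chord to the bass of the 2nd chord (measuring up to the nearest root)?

minor 6th

The roots are D# and B.
6 letter names make it a sixth; at 8 semitones (a half step narrower than major) the quality is minor.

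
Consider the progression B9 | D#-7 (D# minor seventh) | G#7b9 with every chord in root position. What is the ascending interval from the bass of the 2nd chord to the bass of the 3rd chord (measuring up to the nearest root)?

The roots are D# and G#.
Counting 4 letters and 5 half steps from D# gives a perfect fourth.

perfect fourth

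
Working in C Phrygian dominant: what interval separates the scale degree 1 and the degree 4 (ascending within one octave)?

P4

C phrygian dominant: C D♭ E F G A♭ B♭.
That puts C below F.
C up to F spans 4 letter names and 5 semitones — a perfect fourth.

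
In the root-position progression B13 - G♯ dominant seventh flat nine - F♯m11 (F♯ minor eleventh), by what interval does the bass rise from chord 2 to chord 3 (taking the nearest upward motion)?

minor seventh

The roots are G♯ and F♯.
G♯ up to F♯ is 10 semitones, a half step narrower than a major seventh, so the interval is minor.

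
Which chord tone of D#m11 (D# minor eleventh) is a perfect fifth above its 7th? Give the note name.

G#

D#m11 (D# minor eleventh): D# F# A# C# E# G#.
The 7th is C#. A perfect fifth above C# is G#.
G# is the chord's 11th.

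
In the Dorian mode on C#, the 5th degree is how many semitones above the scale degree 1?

7

The scale is C# D# E F# G# A# B.
C# up to G# is a perfect fifth — 7 semitones.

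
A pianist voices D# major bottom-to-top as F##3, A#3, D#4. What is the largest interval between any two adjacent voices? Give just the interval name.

Adjacent intervals: F##3→A#3 = minor third; A#3→D#4 = perfect fourth.
The largest is A#3 to D#4, a perfect fourth (5 semitones).

perfect 4th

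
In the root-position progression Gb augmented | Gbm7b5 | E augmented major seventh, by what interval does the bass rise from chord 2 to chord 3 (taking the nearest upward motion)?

augmented sixth

The roots are Gb and E.
Gb up to E is 10 semitones, a half step wider than a major sixth, so the interval is augmented.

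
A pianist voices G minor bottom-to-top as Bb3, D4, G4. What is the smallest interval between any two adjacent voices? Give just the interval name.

major 3rd

Adjacent intervals: Bb3→D4 = major third; D4→G4 = perfect fourth.
The smallest is Bb3 to D4, a major third (4 semitones).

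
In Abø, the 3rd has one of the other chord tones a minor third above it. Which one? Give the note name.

Ebb

Ab half-diminished seventh: Ab Cb Ebb Gb.
The 3rd is Cb. A minor third above Cb is Ebb.
Ebb is the chord's 5th.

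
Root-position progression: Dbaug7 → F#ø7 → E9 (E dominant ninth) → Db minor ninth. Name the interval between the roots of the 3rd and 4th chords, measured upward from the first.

d7

The roots are E and Db.
E up to Db is 9 semitones, a whole step narrower than a major seventh, so the interval is diminished.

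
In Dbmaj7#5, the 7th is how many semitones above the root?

11

Dbmaj7#5 (Db augmented major seventh) is spelled Db F A C.
Db to C is a major seventh: 11 semitones.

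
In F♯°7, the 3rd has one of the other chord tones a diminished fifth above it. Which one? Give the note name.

F♯dim7 is spelled F♯ A C E♭.
The 3rd is A. A diminished fifth above A is E♭.
E♭ is the chord's 7th.

Eb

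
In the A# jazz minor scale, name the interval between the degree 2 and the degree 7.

A# melodic minor: A# B# C# D# E# F## G##.
Degree 2 = B#; 7th degree = G##.
From B# to G## is 9 semitones, exactly the major sixth.

major sixth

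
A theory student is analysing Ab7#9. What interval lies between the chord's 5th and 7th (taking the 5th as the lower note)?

minor 3rd

Ab7#9 (Ab dominant seventh sharp nine): Ab C Eb Gb B.
So we need the interval from Eb up to Gb.
From Eb to Gb: 3 semitones over a third = minor.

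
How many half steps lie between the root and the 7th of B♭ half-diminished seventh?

10

The chord tones of B♭m7b5 are B♭, D♭, F♭, A♭.
B♭ to A♭ is a minor seventh: 10 semitones.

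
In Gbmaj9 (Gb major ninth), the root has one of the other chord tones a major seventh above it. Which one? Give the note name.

F

The chord tones of Gbmaj9 (Gb major ninth) are Gb–Bb–Db–F–Ab.
The root is Gb. A major seventh above Gb is F.
F is the chord's 7th.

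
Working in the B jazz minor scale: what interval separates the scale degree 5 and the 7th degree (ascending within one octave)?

Spelling the B jazz minor scale: B C# D E F# G# A#.
That puts F# below A#.
F# up to A# spans 3 letter names and 4 semitones — a major third.

major 3rd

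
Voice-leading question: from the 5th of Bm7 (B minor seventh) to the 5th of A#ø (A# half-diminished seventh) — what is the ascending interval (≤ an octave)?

Bm7 (B minor seventh) has F# as its 5th, and A#ø (A# half-diminished seventh) has E as its 5th.
7 letter names make it a seventh; at 10 semitones (a half step narrower than major) the quality is minor.

minor 7th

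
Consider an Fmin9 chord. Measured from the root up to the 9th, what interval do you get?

F minor ninth is spelled F–A♭–C–E♭–G.
Root = F; 9th = G.
From F to G is 14 semitones, exactly the major ninth.

major 9th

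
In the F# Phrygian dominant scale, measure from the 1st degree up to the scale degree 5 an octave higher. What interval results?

perfect twelfth

Spelling the F# Phrygian dominant scale: F# G A# B C# D E.
The 1st degree is F# and the scale degree 5 (up an octave) is C#.
Counting 12 letters and 19 half steps from F# gives a perfect twelfth.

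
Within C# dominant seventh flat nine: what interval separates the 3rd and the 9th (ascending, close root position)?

C# dominant seventh flat nine: C# E# G# B D.
3rd = E#; 9th = D.
7 letter names make it a seventh; at 9 semitones (a whole step narrower than major) the quality is diminished.

diminished seventh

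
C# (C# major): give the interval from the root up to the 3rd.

The chord tones of C# major are C#–E#–G#.
That puts C# below E#.
Counting 3 letters and 4 half steps from C# gives a major third.

major third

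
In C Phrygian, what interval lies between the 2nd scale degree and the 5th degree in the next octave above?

C phrygian: C Db Eb F G Ab Bb.
The 2nd scale degree is Db and the 5th scale degree (up an octave) is G.
From Db to G: 18 semitones over an eleventh = augmented.

augmented eleventh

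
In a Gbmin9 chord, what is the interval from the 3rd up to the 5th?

Gb minor ninth is spelled Gb Bbb Db Fb Ab.
So we need the interval from Bbb up to Db.
Counting 3 letters and 4 half steps from Bbb gives a major third.

major third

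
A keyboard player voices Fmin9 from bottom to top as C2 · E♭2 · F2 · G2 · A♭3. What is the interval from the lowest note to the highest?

The outer voices are C2 and A♭3.
13 letter names make it a thirteenth; at 20 semitones (a half step narrower than major) the quality is minor.

m13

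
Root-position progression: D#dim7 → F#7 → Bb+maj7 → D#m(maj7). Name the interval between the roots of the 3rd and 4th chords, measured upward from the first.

The roots are Bb and D#.
Bb up to D# is 5 semitones, a half step wider than a major third, so the interval is augmented.

augmented third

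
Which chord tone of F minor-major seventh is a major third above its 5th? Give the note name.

E

Spelling the chord: F–A♭–C–E.
The 5th is C. A major third above C is E.
E is the chord's 7th.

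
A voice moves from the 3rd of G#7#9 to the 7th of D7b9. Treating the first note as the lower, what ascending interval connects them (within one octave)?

diminished second

The 3rd of G#7#9 is B#; the 7th of D7b9 is C.
B# up to C is 0 semitones, a whole step narrower than a major second, so the interval is diminished.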